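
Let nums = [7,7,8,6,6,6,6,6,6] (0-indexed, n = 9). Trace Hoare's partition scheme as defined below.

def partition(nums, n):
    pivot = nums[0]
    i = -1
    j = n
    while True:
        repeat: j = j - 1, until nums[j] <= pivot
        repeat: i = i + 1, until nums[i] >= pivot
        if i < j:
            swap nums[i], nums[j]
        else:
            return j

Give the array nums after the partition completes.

[6,6,6,6,6,6,8,7,7]

pivot = nums[0] = 7; i = -1, j = 9
j→8 (nums[8]=6≤7), i→0 (nums[0]=7≥7); i<j, swap → [6,7,8,6,6,6,6,6,7]
j→7 (nums[7]=6≤7), i→1 (nums[1]=7≥7); i<j, swap → [6,6,8,6,6,6,6,7,7]
j→6 (nums[6]=6≤7), i→2 (nums[2]=8≥7); i<j, swap → [6,6,6,6,6,6,8,7,7]
j→5, i→6; i≥j, return j=5. nums = [6,6,6,6,6,6,8,7,7]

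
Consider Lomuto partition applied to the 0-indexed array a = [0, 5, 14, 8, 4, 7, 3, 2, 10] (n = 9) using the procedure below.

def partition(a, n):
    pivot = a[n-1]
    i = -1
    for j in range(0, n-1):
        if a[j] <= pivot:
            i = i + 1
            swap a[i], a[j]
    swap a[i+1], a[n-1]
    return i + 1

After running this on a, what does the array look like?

[0, 5, 8, 4, 7, 3, 2, 10, 14]

pivot = a[8] = 10; i = -1
j=0: a[0]=0 ≤ 10 → i=0, swap a[0],a[0] (no change) → [0, 5, 14, 8, 4, 7, 3, 2, 10]
j=1: a[1]=5 ≤ 10 → i=1, swap a[1],a[1] (no change) → [0, 5, 14, 8, 4, 7, 3, 2, 10]
j=2: a[2]=14 > 10 → no swap
j=3: a[3]=8 ≤ 10 → i=2, swap a[2],a[3] → [0, 5, 8, 14, 4, 7, 3, 2, 10]
j=4: a[4]=4 ≤ 10 → i=3, swap a[3],a[4] → [0, 5, 8, 4, 14, 7, 3, 2, 10]
j=5: a[5]=7 ≤ 10 → i=4, swap a[4],a[5] → [0, 5, 8, 4, 7, 14, 3, 2, 10]
j=6: a[6]=3 ≤ 10 → i=5, swap a[5],a[6] → [0, 5, 8, 4, 7, 3, 14, 2, 10]
j=7: a[7]=2 ≤ 10 → i=6, swap a[6],a[7] → [0, 5, 8, 4, 7, 3, 2, 14, 10]
final swap a[7],a[8] → [0, 5, 8, 4, 7, 3, 2, 10, 14]; return 7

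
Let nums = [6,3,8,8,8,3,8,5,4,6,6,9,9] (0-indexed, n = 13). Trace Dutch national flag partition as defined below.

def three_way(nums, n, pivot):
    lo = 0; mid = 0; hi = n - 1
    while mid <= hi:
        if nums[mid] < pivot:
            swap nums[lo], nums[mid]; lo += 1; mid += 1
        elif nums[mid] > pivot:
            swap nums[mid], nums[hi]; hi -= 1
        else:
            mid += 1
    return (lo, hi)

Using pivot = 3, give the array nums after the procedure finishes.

[3,3,8,8,8,8,5,4,6,6,9,9,6]

lo=0 mid=0 hi=12
6>3: swap(0,12), hi=11 ⇒ [9,3,8,8,8,3,8,5,4,6,6,9,6]
9>3: swap(0,11), hi=10 ⇒ [9,3,8,8,8,3,8,5,4,6,6,9,6]
9>3: swap(0,10), hi=9 ⇒ [6,3,8,8,8,3,8,5,4,6,9,9,6]
6>3: swap(0,9), hi=8 ⇒ [6,3,8,8,8,3,8,5,4,6,9,9,6]
6>3: swap(0,8), hi=7 ⇒ [4,3,8,8,8,3,8,5,6,6,9,9,6]
4>3: swap(0,7), hi=6 ⇒ [5,3,8,8,8,3,8,4,6,6,9,9,6]
5>3: swap(0,6), hi=5 ⇒ [8,3,8,8,8,3,5,4,6,6,9,9,6]
8>3: swap(0,5), hi=4 ⇒ [3,3,8,8,8,8,5,4,6,6,9,9,6]
3=3: mid=1
3=3: mid=2
8>3: swap(2,4), hi=3 ⇒ [3,3,8,8,8,8,5,4,6,6,9,9,6]
8>3: swap(2,3), hi=2 ⇒ [3,3,8,8,8,8,5,4,6,6,9,9,6]
8>3: swap(2,2), hi=1 ⇒ [3,3,8,8,8,8,5,4,6,6,9,9,6]
done. lo=0 hi=1; nums=[3,3,8,8,8,8,5,4,6,6,9,9,6]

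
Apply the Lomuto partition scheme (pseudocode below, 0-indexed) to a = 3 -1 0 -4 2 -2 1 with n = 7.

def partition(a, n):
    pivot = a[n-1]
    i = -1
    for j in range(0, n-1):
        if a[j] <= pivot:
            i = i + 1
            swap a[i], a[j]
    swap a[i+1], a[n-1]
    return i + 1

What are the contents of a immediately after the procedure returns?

-1 0 -4 -2 1 3 2

pivot=1, i=-1
j=0: 3>1, skip
j=1: -1≤1, i=0, swap(0,1) ⇒ -1 3 0 -4 2 -2 1
j=2: 0≤1, i=1, swap(1,2) ⇒ -1 0 3 -4 2 -2 1
j=3: -4≤1, i=2, swap(2,3) ⇒ -1 0 -4 3 2 -2 1
j=4: 2>1, skip
j=5: -2≤1, i=3, swap(3,5) ⇒ -1 0 -4 -2 2 3 1
swap(4,6) ⇒ -1 0 -4 -2 1 3 2; return 4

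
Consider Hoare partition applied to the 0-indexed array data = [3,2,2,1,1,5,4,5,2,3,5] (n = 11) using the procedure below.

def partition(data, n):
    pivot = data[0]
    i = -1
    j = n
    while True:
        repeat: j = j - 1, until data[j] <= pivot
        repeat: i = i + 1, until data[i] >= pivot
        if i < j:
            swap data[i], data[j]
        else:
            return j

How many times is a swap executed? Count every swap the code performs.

2

pivot = data[0] = 3; i = -1, j = 11
j→9 (data[9]=3≤3), i→0 (data[0]=3≥3); i<j, swap → [3,2,2,1,1,5,4,5,2,3,5]
j→8 (data[8]=2≤3), i→5 (data[5]=5≥3); i<j, swap → [3,2,2,1,1,2,4,5,5,3,5]
j→5, i→6; i≥j, return j=5. data = [3,2,2,1,1,2,4,5,5,3,5]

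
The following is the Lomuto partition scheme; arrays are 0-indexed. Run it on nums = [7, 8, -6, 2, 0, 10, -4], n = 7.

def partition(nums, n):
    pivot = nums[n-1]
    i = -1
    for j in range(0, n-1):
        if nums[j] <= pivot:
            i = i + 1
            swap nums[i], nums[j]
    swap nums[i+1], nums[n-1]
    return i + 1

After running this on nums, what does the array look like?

pivot = nums[6] = -4; i = -1
j=0: nums[0]=7 > -4 → no swap
j=1: nums[1]=8 > -4 → no swap
j=2: nums[2]=-6 ≤ -4 → i=0, swap nums[0],nums[2] → [-6, 8, 7, 2, 0, 10, -4]
j=3: nums[3]=2 > -4 → no swap
j=4: nums[4]=0 > -4 → no swap
j=5: nums[5]=10 > -4 → no swap
final swap nums[1],nums[6] → [-6, -4, 7, 2, 0, 10, 8]; return 1

[-6, -4, 7, 2, 0, 10, 8]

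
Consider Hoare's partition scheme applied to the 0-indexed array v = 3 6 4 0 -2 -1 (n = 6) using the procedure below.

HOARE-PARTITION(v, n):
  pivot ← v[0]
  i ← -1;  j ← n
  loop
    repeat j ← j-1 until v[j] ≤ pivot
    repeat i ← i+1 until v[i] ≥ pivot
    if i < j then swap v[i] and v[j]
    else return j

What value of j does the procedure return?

pivot=3
j stops at 5 (-1), i stops at 0 (3); swap ⇒ -1 6 4 0 -2 3
j stops at 4 (-2), i stops at 1 (6); swap ⇒ -1 -2 4 0 6 3
j stops at 3 (0), i stops at 2 (4); swap ⇒ -1 -2 0 4 6 3
j stops at 2, i stops at 3; i≥j ⇒ return 2. v=-1 -2 0 4 6 3

2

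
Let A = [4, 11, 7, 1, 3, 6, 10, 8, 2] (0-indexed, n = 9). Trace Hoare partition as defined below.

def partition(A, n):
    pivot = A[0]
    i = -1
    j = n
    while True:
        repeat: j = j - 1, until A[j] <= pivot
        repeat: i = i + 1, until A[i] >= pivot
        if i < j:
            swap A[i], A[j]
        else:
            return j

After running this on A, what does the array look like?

pivot=4
j stops at 8 (2), i stops at 0 (4); swap ⇒ [2, 11, 7, 1, 3, 6, 10, 8, 4]
j stops at 4 (3), i stops at 1 (11); swap ⇒ [2, 3, 7, 1, 11, 6, 10, 8, 4]
j stops at 3 (1), i stops at 2 (7); swap ⇒ [2, 3, 1, 7, 11, 6, 10, 8, 4]
j stops at 2, i stops at 3; i≥j ⇒ return 2. A=[2, 3, 1, 7, 11, 6, 10, 8, 4]

[2, 3, 1, 7, 11, 6, 10, 8, 4]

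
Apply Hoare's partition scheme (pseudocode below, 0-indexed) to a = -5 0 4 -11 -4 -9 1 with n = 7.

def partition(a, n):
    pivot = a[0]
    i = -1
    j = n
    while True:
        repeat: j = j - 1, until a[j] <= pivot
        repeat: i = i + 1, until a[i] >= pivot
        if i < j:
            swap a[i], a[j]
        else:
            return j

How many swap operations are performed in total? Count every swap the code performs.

pivot = a[0] = -5; i = -1, j = 7
j→5 (a[5]=-9≤-5), i→0 (a[0]=-5≥-5); i<j, swap → -9 0 4 -11 -4 -5 1
j→3 (a[3]=-11≤-5), i→1 (a[1]=0≥-5); i<j, swap → -9 -11 4 0 -4 -5 1
j→1, i→2; i≥j, return j=1. a = -9 -11 4 0 -4 -5 1

2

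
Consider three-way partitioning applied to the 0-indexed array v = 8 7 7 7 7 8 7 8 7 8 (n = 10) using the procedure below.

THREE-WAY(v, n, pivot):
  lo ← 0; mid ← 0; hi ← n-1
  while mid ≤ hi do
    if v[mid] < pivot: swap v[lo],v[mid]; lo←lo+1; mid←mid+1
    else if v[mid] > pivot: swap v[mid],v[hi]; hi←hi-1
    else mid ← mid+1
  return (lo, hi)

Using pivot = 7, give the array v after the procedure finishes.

pivot = 7; lo=0, mid=0, hi=9
v[mid]=8>7: swap v[0],v[9]; hi=8 → 8 7 7 7 7 8 7 8 7 8
v[mid]=8>7: swap v[0],v[8]; hi=7 → 7 7 7 7 7 8 7 8 8 8
v[mid]=7=7: mid=1
v[mid]=7=7: mid=2
v[mid]=7=7: mid=3
v[mid]=7=7: mid=4
v[mid]=7=7: mid=5
v[mid]=8>7: swap v[5],v[7]; hi=6 → 7 7 7 7 7 8 7 8 8 8
v[mid]=8>7: swap v[5],v[6]; hi=5 → 7 7 7 7 7 7 8 8 8 8
v[mid]=7=7: mid=6
end: lo=0, hi=5; v = 7 7 7 7 7 7 8 8 8 8

7 7 7 7 7 7 8 8 8 8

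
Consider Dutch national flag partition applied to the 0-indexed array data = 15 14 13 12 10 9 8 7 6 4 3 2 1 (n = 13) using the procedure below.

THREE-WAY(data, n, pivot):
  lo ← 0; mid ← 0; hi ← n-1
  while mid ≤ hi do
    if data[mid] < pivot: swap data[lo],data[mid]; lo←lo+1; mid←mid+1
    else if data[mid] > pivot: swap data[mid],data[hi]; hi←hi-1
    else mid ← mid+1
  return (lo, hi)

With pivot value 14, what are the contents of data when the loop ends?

1 13 12 10 9 8 7 6 4 3 2 14 15

lo=0 mid=0 hi=12
15>14: swap(0,12), hi=11 ⇒ 1 14 13 12 10 9 8 7 6 4 3 2 15
1<14: swap(0,0), lo=1 mid=1 ⇒ 1 14 13 12 10 9 8 7 6 4 3 2 15
14=14: mid=2
13<14: swap(1,2), lo=2 mid=3 ⇒ 1 13 14 12 10 9 8 7 6 4 3 2 15
12<14: swap(2,3), lo=3 mid=4 ⇒ 1 13 12 14 10 9 8 7 6 4 3 2 15
10<14: swap(3,4), lo=4 mid=5 ⇒ 1 13 12 10 14 9 8 7 6 4 3 2 15
9<14: swap(4,5), lo=5 mid=6 ⇒ 1 13 12 10 9 14 8 7 6 4 3 2 15
8<14: swap(5,6), lo=6 mid=7 ⇒ 1 13 12 10 9 8 14 7 6 4 3 2 15
7<14: swap(6,7), lo=7 mid=8 ⇒ 1 13 12 10 9 8 7 14 6 4 3 2 15
6<14: swap(7,8), lo=8 mid=9 ⇒ 1 13 12 10 9 8 7 6 14 4 3 2 15
4<14: swap(8,9), lo=9 mid=10 ⇒ 1 13 12 10 9 8 7 6 4 14 3 2 15
3<14: swap(9,10), lo=10 mid=11 ⇒ 1 13 12 10 9 8 7 6 4 3 14 2 15
2<14: swap(10,11), lo=11 mid=12 ⇒ 1 13 12 10 9 8 7 6 4 3 2 14 15
done. lo=11 hi=11; data=1 13 12 10 9 8 7 6 4 3 2 14 15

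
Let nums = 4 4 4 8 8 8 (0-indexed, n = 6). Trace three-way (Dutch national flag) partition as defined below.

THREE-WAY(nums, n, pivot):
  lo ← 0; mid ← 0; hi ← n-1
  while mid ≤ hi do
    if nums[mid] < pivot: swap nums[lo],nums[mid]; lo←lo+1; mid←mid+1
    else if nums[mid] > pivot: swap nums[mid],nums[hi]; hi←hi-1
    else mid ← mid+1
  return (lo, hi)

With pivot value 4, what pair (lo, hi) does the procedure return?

lo=0 mid=0 hi=5
4=4: mid=1
4=4: mid=2
4=4: mid=3
8>4: swap(3,5), hi=4 ⇒ 4 4 4 8 8 8
8>4: swap(3,4), hi=3 ⇒ 4 4 4 8 8 8
8>4: swap(3,3), hi=2 ⇒ 4 4 4 8 8 8
done. lo=0 hi=2; nums=4 4 4 8 8 8

(0, 2)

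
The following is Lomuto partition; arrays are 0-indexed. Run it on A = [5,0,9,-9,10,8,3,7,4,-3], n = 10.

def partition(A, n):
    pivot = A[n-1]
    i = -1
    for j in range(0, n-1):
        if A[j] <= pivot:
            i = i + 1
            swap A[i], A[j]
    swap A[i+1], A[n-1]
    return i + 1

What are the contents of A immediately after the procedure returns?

[-9,-3,9,5,10,8,3,7,4,0]

pivot = A[9] = -3; i = -1
j=0: A[0]=5 > -3 → no swap
j=1: A[1]=0 > -3 → no swap
j=2: A[2]=9 > -3 → no swap
j=3: A[3]=-9 ≤ -3 → i=0, swap A[0],A[3] → [-9,0,9,5,10,8,3,7,4,-3]
j=4: A[4]=10 > -3 → no swap
j=5: A[5]=8 > -3 → no swap
j=6: A[6]=3 > -3 → no swap
j=7: A[7]=7 > -3 → no swap
j=8: A[8]=4 > -3 → no swap
final swap A[1],A[9] → [-9,-3,9,5,10,8,3,7,4,0]; return 1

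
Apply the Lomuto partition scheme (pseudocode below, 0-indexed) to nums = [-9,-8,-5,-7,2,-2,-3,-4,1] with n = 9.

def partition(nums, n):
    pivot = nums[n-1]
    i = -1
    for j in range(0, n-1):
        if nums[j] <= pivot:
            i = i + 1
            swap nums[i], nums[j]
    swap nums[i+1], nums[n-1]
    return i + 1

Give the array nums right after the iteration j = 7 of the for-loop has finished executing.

[-9,-8,-5,-7,-2,-3,-4,2,1]

pivot=1, i=-1
j=0: -9≤1, i=0, swap(0,0) ⇒ [-9,-8,-5,-7,2,-2,-3,-4,1]
j=1: -8≤1, i=1, swap(1,1) ⇒ [-9,-8,-5,-7,2,-2,-3,-4,1]
j=2: -5≤1, i=2, swap(2,2) ⇒ [-9,-8,-5,-7,2,-2,-3,-4,1]
j=3: -7≤1, i=3, swap(3,3) ⇒ [-9,-8,-5,-7,2,-2,-3,-4,1]
j=4: 2>1, skip
j=5: -2≤1, i=4, swap(4,5) ⇒ [-9,-8,-5,-7,-2,2,-3,-4,1]
j=6: -3≤1, i=5, swap(5,6) ⇒ [-9,-8,-5,-7,-2,-3,2,-4,1]
j=7: -4≤1, i=6, swap(6,7) ⇒ [-9,-8,-5,-7,-2,-3,-4,2,1]
(after j=7) nums = [-9,-8,-5,-7,-2,-3,-4,2,1]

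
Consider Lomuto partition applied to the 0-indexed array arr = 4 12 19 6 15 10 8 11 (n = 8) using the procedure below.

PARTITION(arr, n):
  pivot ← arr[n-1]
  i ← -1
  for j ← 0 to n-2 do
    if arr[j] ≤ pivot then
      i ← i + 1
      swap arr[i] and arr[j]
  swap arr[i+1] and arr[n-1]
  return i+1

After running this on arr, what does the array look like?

pivot = arr[7] = 11; i = -1
j=0: arr[0]=4 ≤ 11 → i=0, swap arr[0],arr[0] (no change) → 4 12 19 6 15 10 8 11
j=1: arr[1]=12 > 11 → no swap
j=2: arr[2]=19 > 11 → no swap
j=3: arr[3]=6 ≤ 11 → i=1, swap arr[1],arr[3] → 4 6 19 12 15 10 8 11
j=4: arr[4]=15 > 11 → no swap
j=5: arr[5]=10 ≤ 11 → i=2, swap arr[2],arr[5] → 4 6 10 12 15 19 8 11
j=6: arr[6]=8 ≤ 11 → i=3, swap arr[3],arr[6] → 4 6 10 8 15 19 12 11
final swap arr[4],arr[7] → 4 6 10 8 11 19 12 15; return 4

4 6 10 8 11 19 12 15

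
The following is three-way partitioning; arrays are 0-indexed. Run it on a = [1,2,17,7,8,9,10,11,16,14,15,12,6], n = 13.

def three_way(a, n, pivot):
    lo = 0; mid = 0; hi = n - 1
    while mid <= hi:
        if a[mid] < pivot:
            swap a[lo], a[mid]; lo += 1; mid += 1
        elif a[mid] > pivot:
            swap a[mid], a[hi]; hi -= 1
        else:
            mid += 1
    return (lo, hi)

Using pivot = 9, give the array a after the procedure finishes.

lo=0 mid=0 hi=12
1<9: swap(0,0), lo=1 mid=1 ⇒ [1,2,17,7,8,9,10,11,16,14,15,12,6]
2<9: swap(1,1), lo=2 mid=2 ⇒ [1,2,17,7,8,9,10,11,16,14,15,12,6]
17>9: swap(2,12), hi=11 ⇒ [1,2,6,7,8,9,10,11,16,14,15,12,17]
6<9: swap(2,2), lo=3 mid=3 ⇒ [1,2,6,7,8,9,10,11,16,14,15,12,17]
7<9: swap(3,3), lo=4 mid=4 ⇒ [1,2,6,7,8,9,10,11,16,14,15,12,17]
8<9: swap(4,4), lo=5 mid=5 ⇒ [1,2,6,7,8,9,10,11,16,14,15,12,17]
9=9: mid=6
10>9: swap(6,11), hi=10 ⇒ [1,2,6,7,8,9,12,11,16,14,15,10,17]
12>9: swap(6,10), hi=9 ⇒ [1,2,6,7,8,9,15,11,16,14,12,10,17]
15>9: swap(6,9), hi=8 ⇒ [1,2,6,7,8,9,14,11,16,15,12,10,17]
14>9: swap(6,8), hi=7 ⇒ [1,2,6,7,8,9,16,11,14,15,12,10,17]
16>9: swap(6,7), hi=6 ⇒ [1,2,6,7,8,9,11,16,14,15,12,10,17]
11>9: swap(6,6), hi=5 ⇒ [1,2,6,7,8,9,11,16,14,15,12,10,17]
done. lo=5 hi=5; a=[1,2,6,7,8,9,11,16,14,15,12,10,17]

[1,2,6,7,8,9,11,16,14,15,12,10,17]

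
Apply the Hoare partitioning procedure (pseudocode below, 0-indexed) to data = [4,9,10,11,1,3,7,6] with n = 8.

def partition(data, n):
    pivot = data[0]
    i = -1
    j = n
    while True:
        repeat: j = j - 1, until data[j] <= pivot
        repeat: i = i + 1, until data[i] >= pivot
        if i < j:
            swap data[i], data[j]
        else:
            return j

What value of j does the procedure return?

1

pivot = data[0] = 4; i = -1, j = 8
j→5 (data[5]=3≤4), i→0 (data[0]=4≥4); i<j, swap → [3,9,10,11,1,4,7,6]
j→4 (data[4]=1≤4), i→1 (data[1]=9≥4); i<j, swap → [3,1,10,11,9,4,7,6]
j→1, i→2; i≥j, return j=1. data = [3,1,10,11,9,4,7,6]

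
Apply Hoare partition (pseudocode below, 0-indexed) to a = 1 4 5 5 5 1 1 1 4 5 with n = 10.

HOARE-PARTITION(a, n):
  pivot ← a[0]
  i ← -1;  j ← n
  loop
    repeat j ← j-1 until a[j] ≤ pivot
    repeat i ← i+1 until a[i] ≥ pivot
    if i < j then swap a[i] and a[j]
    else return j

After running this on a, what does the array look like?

pivot = a[0] = 1; i = -1, j = 10
j→7 (a[7]=1≤1), i→0 (a[0]=1≥1); i<j, swap → 1 4 5 5 5 1 1 1 4 5
j→6 (a[6]=1≤1), i→1 (a[1]=4≥1); i<j, swap → 1 1 5 5 5 1 4 1 4 5
j→5 (a[5]=1≤1), i→2 (a[2]=5≥1); i<j, swap → 1 1 1 5 5 5 4 1 4 5
j→2, i→3; i≥j, return j=2. a = 1 1 1 5 5 5 4 1 4 5

1 1 1 5 5 5 4 1 4 5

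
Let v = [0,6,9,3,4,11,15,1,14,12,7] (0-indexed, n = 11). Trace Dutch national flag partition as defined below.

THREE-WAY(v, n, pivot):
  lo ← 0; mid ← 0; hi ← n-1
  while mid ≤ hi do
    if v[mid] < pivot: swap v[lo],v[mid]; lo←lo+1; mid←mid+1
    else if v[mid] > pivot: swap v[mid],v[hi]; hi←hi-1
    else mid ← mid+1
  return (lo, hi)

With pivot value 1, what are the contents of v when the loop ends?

[0,1,3,4,11,15,9,14,12,7,6]

lo=0 mid=0 hi=10
0<1: swap(0,0), lo=1 mid=1 ⇒ [0,6,9,3,4,11,15,1,14,12,7]
6>1: swap(1,10), hi=9 ⇒ [0,7,9,3,4,11,15,1,14,12,6]
7>1: swap(1,9), hi=8 ⇒ [0,12,9,3,4,11,15,1,14,7,6]
12>1: swap(1,8), hi=7 ⇒ [0,14,9,3,4,11,15,1,12,7,6]
14>1: swap(1,7), hi=6 ⇒ [0,1,9,3,4,11,15,14,12,7,6]
1=1: mid=2
9>1: swap(2,6), hi=5 ⇒ [0,1,15,3,4,11,9,14,12,7,6]
15>1: swap(2,5), hi=4 ⇒ [0,1,11,3,4,15,9,14,12,7,6]
11>1: swap(2,4), hi=3 ⇒ [0,1,4,3,11,15,9,14,12,7,6]
4>1: swap(2,3), hi=2 ⇒ [0,1,3,4,11,15,9,14,12,7,6]
3>1: swap(2,2), hi=1 ⇒ [0,1,3,4,11,15,9,14,12,7,6]
done. lo=1 hi=1; v=[0,1,3,4,11,15,9,14,12,7,6]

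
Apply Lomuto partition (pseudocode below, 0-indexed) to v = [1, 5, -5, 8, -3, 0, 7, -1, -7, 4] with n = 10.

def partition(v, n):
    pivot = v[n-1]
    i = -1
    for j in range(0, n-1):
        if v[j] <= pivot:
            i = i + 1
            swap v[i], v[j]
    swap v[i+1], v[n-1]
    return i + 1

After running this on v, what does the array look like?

pivot = v[9] = 4; i = -1
j=0: v[0]=1 ≤ 4 → i=0, swap v[0],v[0] (no change) → [1, 5, -5, 8, -3, 0, 7, -1, -7, 4]
j=1: v[1]=5 > 4 → no swap
j=2: v[2]=-5 ≤ 4 → i=1, swap v[1],v[2] → [1, -5, 5, 8, -3, 0, 7, -1, -7, 4]
j=3: v[3]=8 > 4 → no swap
j=4: v[4]=-3 ≤ 4 → i=2, swap v[2],v[4] → [1, -5, -3, 8, 5, 0, 7, -1, -7, 4]
j=5: v[5]=0 ≤ 4 → i=3, swap v[3],v[5] → [1, -5, -3, 0, 5, 8, 7, -1, -7, 4]
j=6: v[6]=7 > 4 → no swap
j=7: v[7]=-1 ≤ 4 → i=4, swap v[4],v[7] → [1, -5, -3, 0, -1, 8, 7, 5, -7, 4]
j=8: v[8]=-7 ≤ 4 → i=5, swap v[5],v[8] → [1, -5, -3, 0, -1, -7, 7, 5, 8, 4]
final swap v[6],v[9] → [1, -5, -3, 0, -1, -7, 4, 5, 8, 7]; return 6

[1, -5, -3, 0, -1, -7, 4, 5, 8, 7]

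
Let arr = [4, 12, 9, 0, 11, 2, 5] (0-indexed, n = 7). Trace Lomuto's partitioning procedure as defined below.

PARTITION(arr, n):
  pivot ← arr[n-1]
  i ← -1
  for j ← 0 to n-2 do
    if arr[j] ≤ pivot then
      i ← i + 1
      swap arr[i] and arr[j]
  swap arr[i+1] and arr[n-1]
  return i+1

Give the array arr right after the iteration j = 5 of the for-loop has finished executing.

[4, 0, 2, 12, 11, 9, 5]

pivot=5, i=-1
j=0: 4≤5, i=0, swap(0,0) ⇒ [4, 12, 9, 0, 11, 2, 5]
j=1: 12>5, skip
j=2: 9>5, skip
j=3: 0≤5, i=1, swap(1,3) ⇒ [4, 0, 9, 12, 11, 2, 5]
j=4: 11>5, skip
j=5: 2≤5, i=2, swap(2,5) ⇒ [4, 0, 2, 12, 11, 9, 5]
(after j=5) arr = [4, 0, 2, 12, 11, 9, 5]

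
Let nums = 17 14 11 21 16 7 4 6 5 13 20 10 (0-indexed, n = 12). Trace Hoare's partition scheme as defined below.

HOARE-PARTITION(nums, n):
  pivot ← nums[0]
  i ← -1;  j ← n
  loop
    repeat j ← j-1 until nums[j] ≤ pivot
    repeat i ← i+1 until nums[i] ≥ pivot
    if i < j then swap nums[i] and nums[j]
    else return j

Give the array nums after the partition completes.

10 14 11 13 16 7 4 6 5 21 20 17

pivot=17
j stops at 11 (10), i stops at 0 (17); swap ⇒ 10 14 11 21 16 7 4 6 5 13 20 17
j stops at 9 (13), i stops at 3 (21); swap ⇒ 10 14 11 13 16 7 4 6 5 21 20 17
j stops at 8, i stops at 9; i≥j ⇒ return 8. nums=10 14 11 13 16 7 4 6 5 21 20 17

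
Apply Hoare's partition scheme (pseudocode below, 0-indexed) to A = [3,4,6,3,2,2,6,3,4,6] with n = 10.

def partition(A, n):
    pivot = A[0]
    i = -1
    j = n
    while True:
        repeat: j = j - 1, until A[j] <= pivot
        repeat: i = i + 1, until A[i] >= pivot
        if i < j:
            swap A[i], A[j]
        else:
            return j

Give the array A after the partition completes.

pivot=3
j stops at 7 (3), i stops at 0 (3); swap ⇒ [3,4,6,3,2,2,6,3,4,6]
j stops at 5 (2), i stops at 1 (4); swap ⇒ [3,2,6,3,2,4,6,3,4,6]
j stops at 4 (2), i stops at 2 (6); swap ⇒ [3,2,2,3,6,4,6,3,4,6]
j stops at 3, i stops at 3; i≥j ⇒ return 3. A=[3,2,2,3,6,4,6,3,4,6]

[3,2,2,3,6,4,6,3,4,6]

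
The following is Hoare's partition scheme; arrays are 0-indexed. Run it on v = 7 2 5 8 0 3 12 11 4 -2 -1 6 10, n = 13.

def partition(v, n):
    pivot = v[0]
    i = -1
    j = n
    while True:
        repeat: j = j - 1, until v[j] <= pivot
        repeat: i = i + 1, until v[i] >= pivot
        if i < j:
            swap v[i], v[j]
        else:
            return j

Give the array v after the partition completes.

pivot = v[0] = 7; i = -1, j = 13
j→11 (v[11]=6≤7), i→0 (v[0]=7≥7); i<j, swap → 6 2 5 8 0 3 12 11 4 -2 -1 7 10
j→10 (v[10]=-1≤7), i→3 (v[3]=8≥7); i<j, swap → 6 2 5 -1 0 3 12 11 4 -2 8 7 10
j→9 (v[9]=-2≤7), i→6 (v[6]=12≥7); i<j, swap → 6 2 5 -1 0 3 -2 11 4 12 8 7 10
j→8 (v[8]=4≤7), i→7 (v[7]=11≥7); i<j, swap → 6 2 5 -1 0 3 -2 4 11 12 8 7 10
j→7, i→8; i≥j, return j=7. v = 6 2 5 -1 0 3 -2 4 11 12 8 7 10

6 2 5 -1 0 3 -2 4 11 12 8 7 10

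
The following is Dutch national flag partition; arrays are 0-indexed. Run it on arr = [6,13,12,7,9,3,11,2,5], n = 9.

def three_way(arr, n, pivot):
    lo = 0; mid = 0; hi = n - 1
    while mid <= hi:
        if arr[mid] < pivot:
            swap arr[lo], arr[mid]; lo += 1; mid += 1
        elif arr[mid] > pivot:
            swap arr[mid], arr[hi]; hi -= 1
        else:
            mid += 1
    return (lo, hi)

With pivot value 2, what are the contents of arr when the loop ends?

[2,12,7,9,3,11,13,5,6]

pivot = 2; lo=0, mid=0, hi=8
arr[mid]=6>2: swap arr[0],arr[8]; hi=7 → [5,13,12,7,9,3,11,2,6]
arr[mid]=5>2: swap arr[0],arr[7]; hi=6 → [2,13,12,7,9,3,11,5,6]
arr[mid]=2=2: mid=1
arr[mid]=13>2: swap arr[1],arr[6]; hi=5 → [2,11,12,7,9,3,13,5,6]
arr[mid]=11>2: swap arr[1],arr[5]; hi=4 → [2,3,12,7,9,11,13,5,6]
arr[mid]=3>2: swap arr[1],arr[4]; hi=3 → [2,9,12,7,3,11,13,5,6]
arr[mid]=9>2: swap arr[1],arr[3]; hi=2 → [2,7,12,9,3,11,13,5,6]
arr[mid]=7>2: swap arr[1],arr[2]; hi=1 → [2,12,7,9,3,11,13,5,6]
arr[mid]=12>2: swap arr[1],arr[1]; hi=0 → [2,12,7,9,3,11,13,5,6]
end: lo=0, hi=0; arr = [2,12,7,9,3,11,13,5,6]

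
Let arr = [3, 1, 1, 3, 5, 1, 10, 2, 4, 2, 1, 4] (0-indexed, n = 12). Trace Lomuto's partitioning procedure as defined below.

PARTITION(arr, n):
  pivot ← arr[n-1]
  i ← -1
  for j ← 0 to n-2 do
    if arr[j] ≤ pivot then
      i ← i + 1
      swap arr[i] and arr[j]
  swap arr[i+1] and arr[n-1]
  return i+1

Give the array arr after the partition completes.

pivot = arr[11] = 4; i = -1
j=0: arr[0]=3 ≤ 4 → i=0, swap arr[0],arr[0] (no change) → [3, 1, 1, 3, 5, 1, 10, 2, 4, 2, 1, 4]
j=1: arr[1]=1 ≤ 4 → i=1, swap arr[1],arr[1] (no change) → [3, 1, 1, 3, 5, 1, 10, 2, 4, 2, 1, 4]
j=2: arr[2]=1 ≤ 4 → i=2, swap arr[2],arr[2] (no change) → [3, 1, 1, 3, 5, 1, 10, 2, 4, 2, 1, 4]
j=3: arr[3]=3 ≤ 4 → i=3, swap arr[3],arr[3] (no change) → [3, 1, 1, 3, 5, 1, 10, 2, 4, 2, 1, 4]
j=4: arr[4]=5 > 4 → no swap
j=5: arr[5]=1 ≤ 4 → i=4, swap arr[4],arr[5] → [3, 1, 1, 3, 1, 5, 10, 2, 4, 2, 1, 4]
j=6: arr[6]=10 > 4 → no swap
j=7: arr[7]=2 ≤ 4 → i=5, swap arr[5],arr[7] → [3, 1, 1, 3, 1, 2, 10, 5, 4, 2, 1, 4]
j=8: arr[8]=4 ≤ 4 → i=6, swap arr[6],arr[8] → [3, 1, 1, 3, 1, 2, 4, 5, 10, 2, 1, 4]
j=9: arr[9]=2 ≤ 4 → i=7, swap arr[7],arr[9] → [3, 1, 1, 3, 1, 2, 4, 2, 10, 5, 1, 4]
j=10: arr[10]=1 ≤ 4 → i=8, swap arr[8],arr[10] → [3, 1, 1, 3, 1, 2, 4, 2, 1, 5, 10, 4]
final swap arr[9],arr[11] → [3, 1, 1, 3, 1, 2, 4, 2, 1, 4, 10, 5]; return 9

[3, 1, 1, 3, 1, 2, 4, 2, 1, 4, 10, 5]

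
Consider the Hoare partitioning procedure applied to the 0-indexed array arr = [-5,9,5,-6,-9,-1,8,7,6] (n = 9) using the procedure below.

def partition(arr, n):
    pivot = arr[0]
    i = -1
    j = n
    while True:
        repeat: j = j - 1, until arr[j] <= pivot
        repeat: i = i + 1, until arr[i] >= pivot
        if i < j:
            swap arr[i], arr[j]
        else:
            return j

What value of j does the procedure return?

pivot=-5
j stops at 4 (-9), i stops at 0 (-5); swap ⇒ [-9,9,5,-6,-5,-1,8,7,6]
j stops at 3 (-6), i stops at 1 (9); swap ⇒ [-9,-6,5,9,-5,-1,8,7,6]
j stops at 1, i stops at 2; i≥j ⇒ return 1. arr=[-9,-6,5,9,-5,-1,8,7,6]

1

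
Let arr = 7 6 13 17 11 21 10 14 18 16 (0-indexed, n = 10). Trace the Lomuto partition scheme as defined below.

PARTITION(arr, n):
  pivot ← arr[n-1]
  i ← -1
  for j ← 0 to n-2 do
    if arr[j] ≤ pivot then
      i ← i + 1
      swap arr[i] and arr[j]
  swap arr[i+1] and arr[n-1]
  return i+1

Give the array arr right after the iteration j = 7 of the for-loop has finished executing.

pivot = arr[9] = 16; i = -1
j=0: arr[0]=7 ≤ 16 → i=0, swap arr[0],arr[0] (no change) → 7 6 13 17 11 21 10 14 18 16
j=1: arr[1]=6 ≤ 16 → i=1, swap arr[1],arr[1] (no change) → 7 6 13 17 11 21 10 14 18 16
j=2: arr[2]=13 ≤ 16 → i=2, swap arr[2],arr[2] (no change) → 7 6 13 17 11 21 10 14 18 16
j=3: arr[3]=17 > 16 → no swap
j=4: arr[4]=11 ≤ 16 → i=3, swap arr[3],arr[4] → 7 6 13 11 17 21 10 14 18 16
j=5: arr[5]=21 > 16 → no swap
j=6: arr[6]=10 ≤ 16 → i=4, swap arr[4],arr[6] → 7 6 13 11 10 21 17 14 18 16
j=7: arr[7]=14 ≤ 16 → i=5, swap arr[5],arr[7] → 7 6 13 11 10 14 17 21 18 16
(after j=7) arr = 7 6 13 11 10 14 17 21 18 16

7 6 13 11 10 14 17 21 18 16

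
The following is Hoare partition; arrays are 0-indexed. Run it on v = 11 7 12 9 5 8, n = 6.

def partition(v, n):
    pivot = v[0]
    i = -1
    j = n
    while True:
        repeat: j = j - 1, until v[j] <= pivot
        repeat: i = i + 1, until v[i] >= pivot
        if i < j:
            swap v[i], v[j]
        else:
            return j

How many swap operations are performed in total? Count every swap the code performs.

pivot = v[0] = 11; i = -1, j = 6
j→5 (v[5]=8≤11), i→0 (v[0]=11≥11); i<j, swap → 8 7 12 9 5 11
j→4 (v[4]=5≤11), i→2 (v[2]=12≥11); i<j, swap → 8 7 5 9 12 11
j→3, i→4; i≥j, return j=3. v = 8 7 5 9 12 11

2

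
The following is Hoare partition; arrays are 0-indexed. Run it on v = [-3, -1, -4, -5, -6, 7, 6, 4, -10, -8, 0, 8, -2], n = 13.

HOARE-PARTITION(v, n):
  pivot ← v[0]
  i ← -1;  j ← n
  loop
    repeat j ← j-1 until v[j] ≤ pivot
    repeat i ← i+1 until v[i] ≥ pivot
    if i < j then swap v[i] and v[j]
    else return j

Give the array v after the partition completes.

[-8, -10, -4, -5, -6, 7, 6, 4, -1, -3, 0, 8, -2]

pivot=-3
j stops at 9 (-8), i stops at 0 (-3); swap ⇒ [-8, -1, -4, -5, -6, 7, 6, 4, -10, -3, 0, 8, -2]
j stops at 8 (-10), i stops at 1 (-1); swap ⇒ [-8, -10, -4, -5, -6, 7, 6, 4, -1, -3, 0, 8, -2]
j stops at 4, i stops at 5; i≥j ⇒ return 4. v=[-8, -10, -4, -5, -6, 7, 6, 4, -1, -3, 0, 8, -2]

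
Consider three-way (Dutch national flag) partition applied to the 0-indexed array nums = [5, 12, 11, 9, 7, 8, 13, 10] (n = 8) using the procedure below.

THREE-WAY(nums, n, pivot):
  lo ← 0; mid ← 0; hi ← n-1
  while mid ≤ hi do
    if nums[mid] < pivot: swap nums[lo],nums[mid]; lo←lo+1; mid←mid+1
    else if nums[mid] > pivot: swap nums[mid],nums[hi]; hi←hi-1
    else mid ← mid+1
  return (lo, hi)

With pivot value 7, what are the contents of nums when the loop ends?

[5, 7, 9, 11, 8, 13, 10, 12]

lo=0 mid=0 hi=7
5<7: swap(0,0), lo=1 mid=1 ⇒ [5, 12, 11, 9, 7, 8, 13, 10]
12>7: swap(1,7), hi=6 ⇒ [5, 10, 11, 9, 7, 8, 13, 12]
10>7: swap(1,6), hi=5 ⇒ [5, 13, 11, 9, 7, 8, 10, 12]
13>7: swap(1,5), hi=4 ⇒ [5, 8, 11, 9, 7, 13, 10, 12]
8>7: swap(1,4), hi=3 ⇒ [5, 7, 11, 9, 8, 13, 10, 12]
7=7: mid=2
11>7: swap(2,3), hi=2 ⇒ [5, 7, 9, 11, 8, 13, 10, 12]
9>7: swap(2,2), hi=1 ⇒ [5, 7, 9, 11, 8, 13, 10, 12]
done. lo=1 hi=1; nums=[5, 7, 9, 11, 8, 13, 10, 12]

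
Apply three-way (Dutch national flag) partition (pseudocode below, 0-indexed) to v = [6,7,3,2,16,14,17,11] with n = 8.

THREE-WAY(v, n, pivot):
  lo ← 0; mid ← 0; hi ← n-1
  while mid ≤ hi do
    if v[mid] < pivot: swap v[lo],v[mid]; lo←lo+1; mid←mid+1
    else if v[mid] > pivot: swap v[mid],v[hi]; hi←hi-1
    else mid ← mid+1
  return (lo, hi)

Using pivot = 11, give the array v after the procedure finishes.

pivot = 11; lo=0, mid=0, hi=7
v[mid]=6<11: swap v[0],v[0]; lo=1,mid=1 → [6,7,3,2,16,14,17,11]
v[mid]=7<11: swap v[1],v[1]; lo=2,mid=2 → [6,7,3,2,16,14,17,11]
v[mid]=3<11: swap v[2],v[2]; lo=3,mid=3 → [6,7,3,2,16,14,17,11]
v[mid]=2<11: swap v[3],v[3]; lo=4,mid=4 → [6,7,3,2,16,14,17,11]
v[mid]=16>11: swap v[4],v[7]; hi=6 → [6,7,3,2,11,14,17,16]
v[mid]=11=11: mid=5
v[mid]=14>11: swap v[5],v[6]; hi=5 → [6,7,3,2,11,17,14,16]
v[mid]=17>11: swap v[5],v[5]; hi=4 → [6,7,3,2,11,17,14,16]
end: lo=4, hi=4; v = [6,7,3,2,11,17,14,16]

[6,7,3,2,11,17,14,16]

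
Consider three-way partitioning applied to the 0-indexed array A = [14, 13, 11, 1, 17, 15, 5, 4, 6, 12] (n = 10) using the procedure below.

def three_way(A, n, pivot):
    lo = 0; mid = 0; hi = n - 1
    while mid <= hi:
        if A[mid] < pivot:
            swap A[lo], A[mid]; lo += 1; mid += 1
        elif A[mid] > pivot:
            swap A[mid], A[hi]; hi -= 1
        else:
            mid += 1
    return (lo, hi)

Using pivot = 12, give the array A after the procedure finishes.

[6, 11, 1, 4, 5, 12, 15, 17, 13, 14]

lo=0 mid=0 hi=9
14>12: swap(0,9), hi=8 ⇒ [12, 13, 11, 1, 17, 15, 5, 4, 6, 14]
12=12: mid=1
13>12: swap(1,8), hi=7 ⇒ [12, 6, 11, 1, 17, 15, 5, 4, 13, 14]
6<12: swap(0,1), lo=1 mid=2 ⇒ [6, 12, 11, 1, 17, 15, 5, 4, 13, 14]
11<12: swap(1,2), lo=2 mid=3 ⇒ [6, 11, 12, 1, 17, 15, 5, 4, 13, 14]
1<12: swap(2,3), lo=3 mid=4 ⇒ [6, 11, 1, 12, 17, 15, 5, 4, 13, 14]
17>12: swap(4,7), hi=6 ⇒ [6, 11, 1, 12, 4, 15, 5, 17, 13, 14]
4<12: swap(3,4), lo=4 mid=5 ⇒ [6, 11, 1, 4, 12, 15, 5, 17, 13, 14]
15>12: swap(5,6), hi=5 ⇒ [6, 11, 1, 4, 12, 5, 15, 17, 13, 14]
5<12: swap(4,5), lo=5 mid=6 ⇒ [6, 11, 1, 4, 5, 12, 15, 17, 13, 14]
done. lo=5 hi=5; A=[6, 11, 1, 4, 5, 12, 15, 17, 13, 14]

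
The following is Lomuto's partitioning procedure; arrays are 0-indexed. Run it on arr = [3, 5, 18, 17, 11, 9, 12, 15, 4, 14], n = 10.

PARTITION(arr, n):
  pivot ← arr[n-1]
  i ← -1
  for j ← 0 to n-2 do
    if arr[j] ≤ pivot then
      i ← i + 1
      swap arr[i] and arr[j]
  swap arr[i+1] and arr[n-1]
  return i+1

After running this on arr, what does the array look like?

[3, 5, 11, 9, 12, 4, 14, 15, 17, 18]

pivot=14, i=-1
j=0: 3≤14, i=0, swap(0,0) ⇒ [3, 5, 18, 17, 11, 9, 12, 15, 4, 14]
j=1: 5≤14, i=1, swap(1,1) ⇒ [3, 5, 18, 17, 11, 9, 12, 15, 4, 14]
j=2: 18>14, skip
j=3: 17>14, skip
j=4: 11≤14, i=2, swap(2,4) ⇒ [3, 5, 11, 17, 18, 9, 12, 15, 4, 14]
j=5: 9≤14, i=3, swap(3,5) ⇒ [3, 5, 11, 9, 18, 17, 12, 15, 4, 14]
j=6: 12≤14, i=4, swap(4,6) ⇒ [3, 5, 11, 9, 12, 17, 18, 15, 4, 14]
j=7: 15>14, skip
j=8: 4≤14, i=5, swap(5,8) ⇒ [3, 5, 11, 9, 12, 4, 18, 15, 17, 14]
swap(6,9) ⇒ [3, 5, 11, 9, 12, 4, 14, 15, 17, 18]; return 6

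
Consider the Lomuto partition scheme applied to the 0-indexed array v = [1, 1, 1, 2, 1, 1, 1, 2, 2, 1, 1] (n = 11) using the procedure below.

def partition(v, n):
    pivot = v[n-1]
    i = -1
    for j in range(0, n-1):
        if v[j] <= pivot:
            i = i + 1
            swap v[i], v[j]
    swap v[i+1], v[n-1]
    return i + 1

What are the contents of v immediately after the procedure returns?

pivot=1, i=-1
j=0: 1≤1, i=0, swap(0,0) ⇒ [1, 1, 1, 2, 1, 1, 1, 2, 2, 1, 1]
j=1: 1≤1, i=1, swap(1,1) ⇒ [1, 1, 1, 2, 1, 1, 1, 2, 2, 1, 1]
j=2: 1≤1, i=2, swap(2,2) ⇒ [1, 1, 1, 2, 1, 1, 1, 2, 2, 1, 1]
j=3: 2>1, skip
j=4: 1≤1, i=3, swap(3,4) ⇒ [1, 1, 1, 1, 2, 1, 1, 2, 2, 1, 1]
j=5: 1≤1, i=4, swap(4,5) ⇒ [1, 1, 1, 1, 1, 2, 1, 2, 2, 1, 1]
j=6: 1≤1, i=5, swap(5,6) ⇒ [1, 1, 1, 1, 1, 1, 2, 2, 2, 1, 1]
j=7: 2>1, skip
j=8: 2>1, skip
j=9: 1≤1, i=6, swap(6,9) ⇒ [1, 1, 1, 1, 1, 1, 1, 2, 2, 2, 1]
swap(7,10) ⇒ [1, 1, 1, 1, 1, 1, 1, 1, 2, 2, 2]; return 7

[1, 1, 1, 1, 1, 1, 1, 1, 2, 2, 2]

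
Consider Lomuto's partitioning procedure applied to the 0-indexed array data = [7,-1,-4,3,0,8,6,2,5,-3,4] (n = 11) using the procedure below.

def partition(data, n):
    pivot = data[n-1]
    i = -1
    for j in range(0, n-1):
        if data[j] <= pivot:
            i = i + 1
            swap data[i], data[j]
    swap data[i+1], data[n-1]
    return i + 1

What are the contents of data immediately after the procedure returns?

pivot=4, i=-1
j=0: 7>4, skip
j=1: -1≤4, i=0, swap(0,1) ⇒ [-1,7,-4,3,0,8,6,2,5,-3,4]
j=2: -4≤4, i=1, swap(1,2) ⇒ [-1,-4,7,3,0,8,6,2,5,-3,4]
j=3: 3≤4, i=2, swap(2,3) ⇒ [-1,-4,3,7,0,8,6,2,5,-3,4]
j=4: 0≤4, i=3, swap(3,4) ⇒ [-1,-4,3,0,7,8,6,2,5,-3,4]
j=5: 8>4, skip
j=6: 6>4, skip
j=7: 2≤4, i=4, swap(4,7) ⇒ [-1,-4,3,0,2,8,6,7,5,-3,4]
j=8: 5>4, skip
j=9: -3≤4, i=5, swap(5,9) ⇒ [-1,-4,3,0,2,-3,6,7,5,8,4]
swap(6,10) ⇒ [-1,-4,3,0,2,-3,4,7,5,8,6]; return 6

[-1,-4,3,0,2,-3,4,7,5,8,6]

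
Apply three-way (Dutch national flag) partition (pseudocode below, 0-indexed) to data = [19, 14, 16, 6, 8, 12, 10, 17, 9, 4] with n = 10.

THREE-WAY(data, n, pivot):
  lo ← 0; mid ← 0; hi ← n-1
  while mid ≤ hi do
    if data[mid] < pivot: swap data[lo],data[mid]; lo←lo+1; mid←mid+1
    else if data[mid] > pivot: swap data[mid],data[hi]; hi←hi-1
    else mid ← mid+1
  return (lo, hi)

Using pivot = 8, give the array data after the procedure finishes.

lo=0 mid=0 hi=9
19>8: swap(0,9), hi=8 ⇒ [4, 14, 16, 6, 8, 12, 10, 17, 9, 19]
4<8: swap(0,0), lo=1 mid=1 ⇒ [4, 14, 16, 6, 8, 12, 10, 17, 9, 19]
14>8: swap(1,8), hi=7 ⇒ [4, 9, 16, 6, 8, 12, 10, 17, 14, 19]
9>8: swap(1,7), hi=6 ⇒ [4, 17, 16, 6, 8, 12, 10, 9, 14, 19]
17>8: swap(1,6), hi=5 ⇒ [4, 10, 16, 6, 8, 12, 17, 9, 14, 19]
10>8: swap(1,5), hi=4 ⇒ [4, 12, 16, 6, 8, 10, 17, 9, 14, 19]
12>8: swap(1,4), hi=3 ⇒ [4, 8, 16, 6, 12, 10, 17, 9, 14, 19]
8=8: mid=2
16>8: swap(2,3), hi=2 ⇒ [4, 8, 6, 16, 12, 10, 17, 9, 14, 19]
6<8: swap(1,2), lo=2 mid=3 ⇒ [4, 6, 8, 16, 12, 10, 17, 9, 14, 19]
done. lo=2 hi=2; data=[4, 6, 8, 16, 12, 10, 17, 9, 14, 19]

[4, 6, 8, 16, 12, 10, 17, 9, 14, 19]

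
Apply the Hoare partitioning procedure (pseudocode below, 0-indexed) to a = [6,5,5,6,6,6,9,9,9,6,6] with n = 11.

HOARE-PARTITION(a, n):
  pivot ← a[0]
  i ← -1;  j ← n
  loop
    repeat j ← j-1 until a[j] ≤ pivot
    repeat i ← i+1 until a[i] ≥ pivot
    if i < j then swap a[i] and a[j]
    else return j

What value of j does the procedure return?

pivot=6
j stops at 10 (6), i stops at 0 (6); swap ⇒ [6,5,5,6,6,6,9,9,9,6,6]
j stops at 9 (6), i stops at 3 (6); swap ⇒ [6,5,5,6,6,6,9,9,9,6,6]
j stops at 5 (6), i stops at 4 (6); swap ⇒ [6,5,5,6,6,6,9,9,9,6,6]
j stops at 4, i stops at 5; i≥j ⇒ return 4. a=[6,5,5,6,6,6,9,9,9,6,6]

4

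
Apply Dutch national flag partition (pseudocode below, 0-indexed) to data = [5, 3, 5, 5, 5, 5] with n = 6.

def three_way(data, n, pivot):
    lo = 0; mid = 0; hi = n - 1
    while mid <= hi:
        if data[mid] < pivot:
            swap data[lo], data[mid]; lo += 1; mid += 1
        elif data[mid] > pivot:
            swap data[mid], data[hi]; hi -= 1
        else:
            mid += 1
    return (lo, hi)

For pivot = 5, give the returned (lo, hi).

lo=0 mid=0 hi=5
5=5: mid=1
3<5: swap(0,1), lo=1 mid=2 ⇒ [3, 5, 5, 5, 5, 5]
5=5: mid=3
5=5: mid=4
5=5: mid=5
5=5: mid=6
done. lo=1 hi=5; data=[3, 5, 5, 5, 5, 5]

(1, 5)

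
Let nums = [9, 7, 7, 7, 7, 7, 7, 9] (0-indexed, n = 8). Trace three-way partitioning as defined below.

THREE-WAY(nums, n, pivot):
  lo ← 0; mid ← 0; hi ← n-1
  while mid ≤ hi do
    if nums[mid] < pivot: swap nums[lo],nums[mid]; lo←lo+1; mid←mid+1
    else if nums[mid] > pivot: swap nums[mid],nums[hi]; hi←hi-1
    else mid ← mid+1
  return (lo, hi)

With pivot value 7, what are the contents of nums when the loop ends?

[7, 7, 7, 7, 7, 7, 9, 9]

lo=0 mid=0 hi=7
9>7: swap(0,7), hi=6 ⇒ [9, 7, 7, 7, 7, 7, 7, 9]
9>7: swap(0,6), hi=5 ⇒ [7, 7, 7, 7, 7, 7, 9, 9]
7=7: mid=1
7=7: mid=2
7=7: mid=3
7=7: mid=4
7=7: mid=5
7=7: mid=6
done. lo=0 hi=5; nums=[7, 7, 7, 7, 7, 7, 9, 9]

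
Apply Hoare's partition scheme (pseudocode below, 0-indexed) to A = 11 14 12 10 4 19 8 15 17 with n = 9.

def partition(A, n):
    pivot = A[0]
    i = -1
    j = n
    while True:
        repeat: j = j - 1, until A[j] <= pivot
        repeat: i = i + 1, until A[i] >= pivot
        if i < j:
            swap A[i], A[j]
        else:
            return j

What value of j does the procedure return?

pivot=11
j stops at 6 (8), i stops at 0 (11); swap ⇒ 8 14 12 10 4 19 11 15 17
j stops at 4 (4), i stops at 1 (14); swap ⇒ 8 4 12 10 14 19 11 15 17
j stops at 3 (10), i stops at 2 (12); swap ⇒ 8 4 10 12 14 19 11 15 17
j stops at 2, i stops at 3; i≥j ⇒ return 2. A=8 4 10 12 14 19 11 15 17

2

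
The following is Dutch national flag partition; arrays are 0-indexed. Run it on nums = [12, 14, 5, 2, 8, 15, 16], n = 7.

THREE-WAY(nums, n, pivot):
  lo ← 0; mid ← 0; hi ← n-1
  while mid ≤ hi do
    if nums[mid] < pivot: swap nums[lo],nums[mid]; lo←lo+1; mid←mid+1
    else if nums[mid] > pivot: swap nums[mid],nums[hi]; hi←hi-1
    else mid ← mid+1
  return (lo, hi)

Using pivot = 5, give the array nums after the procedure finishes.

[2, 5, 14, 8, 15, 16, 12]

lo=0 mid=0 hi=6
12>5: swap(0,6), hi=5 ⇒ [16, 14, 5, 2, 8, 15, 12]
16>5: swap(0,5), hi=4 ⇒ [15, 14, 5, 2, 8, 16, 12]
15>5: swap(0,4), hi=3 ⇒ [8, 14, 5, 2, 15, 16, 12]
8>5: swap(0,3), hi=2 ⇒ [2, 14, 5, 8, 15, 16, 12]
2<5: swap(0,0), lo=1 mid=1 ⇒ [2, 14, 5, 8, 15, 16, 12]
14>5: swap(1,2), hi=1 ⇒ [2, 5, 14, 8, 15, 16, 12]
5=5: mid=2
done. lo=1 hi=1; nums=[2, 5, 14, 8, 15, 16, 12]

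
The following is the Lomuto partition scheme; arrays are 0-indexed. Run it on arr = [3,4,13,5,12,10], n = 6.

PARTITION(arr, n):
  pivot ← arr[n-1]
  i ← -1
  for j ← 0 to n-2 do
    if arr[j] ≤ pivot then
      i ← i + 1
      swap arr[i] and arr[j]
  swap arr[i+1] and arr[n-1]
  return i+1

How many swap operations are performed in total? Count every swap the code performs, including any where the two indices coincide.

4

pivot = arr[5] = 10; i = -1
j=0: arr[0]=3 ≤ 10 → i=0, swap arr[0],arr[0] (no change) → [3,4,13,5,12,10]
j=1: arr[1]=4 ≤ 10 → i=1, swap arr[1],arr[1] (no change) → [3,4,13,5,12,10]
j=2: arr[2]=13 > 10 → no swap
j=3: arr[3]=5 ≤ 10 → i=2, swap arr[2],arr[3] → [3,4,5,13,12,10]
j=4: arr[4]=12 > 10 → no swap
final swap arr[3],arr[5] → [3,4,5,10,12,13]; return 3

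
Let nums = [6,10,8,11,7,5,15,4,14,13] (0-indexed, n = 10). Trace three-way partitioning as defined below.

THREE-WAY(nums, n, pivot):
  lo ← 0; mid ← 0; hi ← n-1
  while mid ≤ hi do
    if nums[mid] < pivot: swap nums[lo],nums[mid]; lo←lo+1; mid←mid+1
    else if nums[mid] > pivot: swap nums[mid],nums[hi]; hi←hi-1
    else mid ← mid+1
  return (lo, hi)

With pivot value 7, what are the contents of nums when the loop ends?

[6,4,5,7,11,15,8,14,13,10]

lo=0 mid=0 hi=9
6<7: swap(0,0), lo=1 mid=1 ⇒ [6,10,8,11,7,5,15,4,14,13]
10>7: swap(1,9), hi=8 ⇒ [6,13,8,11,7,5,15,4,14,10]
13>7: swap(1,8), hi=7 ⇒ [6,14,8,11,7,5,15,4,13,10]
14>7: swap(1,7), hi=6 ⇒ [6,4,8,11,7,5,15,14,13,10]
4<7: swap(1,1), lo=2 mid=2 ⇒ [6,4,8,11,7,5,15,14,13,10]
8>7: swap(2,6), hi=5 ⇒ [6,4,15,11,7,5,8,14,13,10]
15>7: swap(2,5), hi=4 ⇒ [6,4,5,11,7,15,8,14,13,10]
5<7: swap(2,2), lo=3 mid=3 ⇒ [6,4,5,11,7,15,8,14,13,10]
11>7: swap(3,4), hi=3 ⇒ [6,4,5,7,11,15,8,14,13,10]
7=7: mid=4
done. lo=3 hi=3; nums=[6,4,5,7,11,15,8,14,13,10]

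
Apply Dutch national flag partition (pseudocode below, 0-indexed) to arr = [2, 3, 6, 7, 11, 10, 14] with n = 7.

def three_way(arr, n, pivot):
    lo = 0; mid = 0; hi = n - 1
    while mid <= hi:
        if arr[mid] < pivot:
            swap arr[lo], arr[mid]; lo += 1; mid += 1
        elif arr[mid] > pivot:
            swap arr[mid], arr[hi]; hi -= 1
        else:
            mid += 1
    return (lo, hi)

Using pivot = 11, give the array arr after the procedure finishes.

pivot = 11; lo=0, mid=0, hi=6
arr[mid]=2<11: swap arr[0],arr[0]; lo=1,mid=1 → [2, 3, 6, 7, 11, 10, 14]
arr[mid]=3<11: swap arr[1],arr[1]; lo=2,mid=2 → [2, 3, 6, 7, 11, 10, 14]
arr[mid]=6<11: swap arr[2],arr[2]; lo=3,mid=3 → [2, 3, 6, 7, 11, 10, 14]
arr[mid]=7<11: swap arr[3],arr[3]; lo=4,mid=4 → [2, 3, 6, 7, 11, 10, 14]
arr[mid]=11=11: mid=5
arr[mid]=10<11: swap arr[4],arr[5]; lo=5,mid=6 → [2, 3, 6, 7, 10, 11, 14]
arr[mid]=14>11: swap arr[6],arr[6]; hi=5 → [2, 3, 6, 7, 10, 11, 14]
end: lo=5, hi=5; arr = [2, 3, 6, 7, 10, 11, 14]

[2, 3, 6, 7, 10, 11, 14]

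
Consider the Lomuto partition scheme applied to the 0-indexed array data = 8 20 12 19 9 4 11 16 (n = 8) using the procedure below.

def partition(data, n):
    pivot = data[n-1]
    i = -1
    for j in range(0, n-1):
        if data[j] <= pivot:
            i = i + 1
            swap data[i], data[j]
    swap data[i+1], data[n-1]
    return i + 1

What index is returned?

pivot = data[7] = 16; i = -1
j=0: data[0]=8 ≤ 16 → i=0, swap data[0],data[0] (no change) → 8 20 12 19 9 4 11 16
j=1: data[1]=20 > 16 → no swap
j=2: data[2]=12 ≤ 16 → i=1, swap data[1],data[2] → 8 12 20 19 9 4 11 16
j=3: data[3]=19 > 16 → no swap
j=4: data[4]=9 ≤ 16 → i=2, swap data[2],data[4] → 8 12 9 19 20 4 11 16
j=5: data[5]=4 ≤ 16 → i=3, swap data[3],data[5] → 8 12 9 4 20 19 11 16
j=6: data[6]=11 ≤ 16 → i=4, swap data[4],data[6] → 8 12 9 4 11 19 20 16
final swap data[5],data[7] → 8 12 9 4 11 16 20 19; return 5

5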